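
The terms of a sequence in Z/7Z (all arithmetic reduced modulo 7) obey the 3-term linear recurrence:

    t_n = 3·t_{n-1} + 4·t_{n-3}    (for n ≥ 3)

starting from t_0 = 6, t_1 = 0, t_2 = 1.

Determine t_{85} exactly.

t_3 = 3·1 + 0·0 + 4·6 = 6
t_4 = 3·6 + 0·1 + 4·0 = 4
t_5 = 3·4 + 0·6 + 4·1 = 2
t_6 = 3·2 + 0·4 + 4·6 = 2
t_7 = 3·2 + 0·2 + 4·4 = 1
t_8 = 3·1 + 0·2 + 4·2 = 4
t_9 = 3·4 + 0·1 + 4·2 = 6
t_10 = 3·6 + 0·4 + 4·1 = 1
t_11 = 3·1 + 0·6 + 4·4 = 5
t_12 = 3·5 + 0·1 + 4·6 = 4
t_13 = 3·4 + 0·5 + 4·1 = 2
t_14 = 3·2 + 0·4 + 4·5 = 5
t_15 = 3·5 + 0·2 + 4·4 = 3
t_16 = 3·3 + 0·5 + 4·2 = 3
t_17 = 3·3 + 0·3 + 4·5 = 1
t_18 = 3·1 + 0·3 + 4·3 = 1
t_19 = 3·1 + 0·1 + 4·3 = 1
t_20 = 3·1 + 0·1 + 4·1 = 0
t_21 = 3·0 + 0·1 + 4·1 = 4
t_22 = 3·4 + 0·0 + 4·1 = 2
t_23 = 3·2 + 0·4 + 4·0 = 6
t_24 = 3·6 + 0·2 + 4·4 = 6
t_25 = 3·6 + 0·6 + 4·2 = 5
t_26 = 3·5 + 0·6 + 4·6 = 4
t_27 = 3·4 + 0·5 + 4·6 = 1
t_28 = 3·1 + 0·4 + 4·5 = 2
t_29 = 3·2 + 0·1 + 4·4 = 1
t_30 = 3·1 + 0·2 + 4·1 = 0
t_31 = 3·0 + 0·1 + 4·2 = 1
t_32 = 3·1 + 0·0 + 4·1 = 0
t_33 = 3·0 + 0·1 + 4·0 = 0
t_34 = 3·0 + 0·0 + 4·1 = 4
t_35 = 3·4 + 0·0 + 4·0 = 5
t_36 = 3·5 + 0·4 + 4·0 = 1
t_37 = 3·1 + 0·5 + 4·4 = 5
t_38 = 3·5 + 0·1 + 4·5 = 0
t_39 = 3·0 + 0·5 + 4·1 = 4
t_40 = 3·4 + 0·0 + 4·5 = 4
t_41 = 3·4 + 0·4 + 4·0 = 5
t_42 = 3·5 + 0·4 + 4·4 = 3
t_43 = 3·3 + 0·5 + 4·4 = 4
t_44 = 3·4 + 0·3 + 4·5 = 4
t_45 = 3·4 + 0·4 + 4·3 = 3
t_46 = 3·3 + 0·4 + 4·4 = 4
t_47 = 3·4 + 0·3 + 4·4 = 0
t_48 = 3·0 + 0·4 + 4·3 = 5
t_49 = 3·5 + 0·0 + 4·4 = 3
t_50 = 3·3 + 0·5 + 4·0 = 2
t_51 = 3·2 + 0·3 + 4·5 = 5
t_52 = 3·5 + 0·2 + 4·3 = 6
t_53 = 3·6 + 0·5 + 4·2 = 5
t_54 = 3·5 + 0·6 + 4·5 = 0
t_55 = 3·0 + 0·5 + 4·6 = 3
t_56 = 3·3 + 0·0 + 4·5 = 1
t_57 = 3·1 + 0·3 + 4·0 = 3
t_58 = 3·3 + 0·1 + 4·3 = 0
t_59 = 3·0 + 0·3 + 4·1 = 4
t_60 = 3·4 + 0·0 + 4·3 = 3
t_61 = 3·3 + 0·4 + 4·0 = 2
t_62 = 3·2 + 0·3 + 4·4 = 1
t_63 = 3·1 + 0·2 + 4·3 = 1
t_64 = 3·1 + 0·1 + 4·2 = 4
t_65 = 3·4 + 0·1 + 4·1 = 2
t_66 = 3·2 + 0·4 + 4·1 = 3
t_67 = 3·3 + 0·2 + 4·4 = 4
t_68 = 3·4 + 0·3 + 4·2 = 6
t_69 = 3·6 + 0·4 + 4·3 = 2
t_70 = 3·2 + 0·6 + 4·4 = 1
t_71 = 3·1 + 0·2 + 4·6 = 6
t_72 = 3·6 + 0·1 + 4·2 = 5
t_73 = 3·5 + 0·6 + 4·1 = 5
t_74 = 3·5 + 0·5 + 4·6 = 4
t_75 = 3·4 + 0·5 + 4·5 = 4
t_76 = 3·4 + 0·4 + 4·5 = 4
t_77 = 3·4 + 0·4 + 4·4 = 0
t_78 = 3·0 + 0·4 + 4·4 = 2
t_79 = 3·2 + 0·0 + 4·4 = 1
t_80 = 3·1 + 0·2 + 4·0 = 3
t_81 = 3·3 + 0·1 + 4·2 = 3
t_82 = 3·3 + 0·3 + 4·1 = 6
t_83 = 3·6 + 0·3 + 4·3 = 2
t_84 = 3·2 + 0·6 + 4·3 = 4
t_85 = 3·4 + 0·2 + 4·6 = 1

1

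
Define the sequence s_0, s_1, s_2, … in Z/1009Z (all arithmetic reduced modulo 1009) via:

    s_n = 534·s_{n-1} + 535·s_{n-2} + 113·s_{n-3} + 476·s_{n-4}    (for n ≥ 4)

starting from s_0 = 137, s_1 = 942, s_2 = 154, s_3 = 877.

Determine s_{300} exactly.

s_4 = 534·877 + 535·154 + 113·942 + 476·137 = 931
s_5 = 534·931 + 535·877 + 113·154 + 476·942 = 372
s_6 = 534·372 + 535·931 + 113·877 + 476·154 = 389
s_7 = 534·389 + 535·372 + 113·931 + 476·877 = 112
s_8 = 534·112 + 535·389 + 113·372 + 476·931 = 401
s_9 = 534·401 + 535·112 + 113·389 + 476·372 = 673
Continuing the recurrence:
  s_10 = 861;  s_11 = 264;  s_12 = 796;  s_13 = 170;  s_14 = 785;  s_15 = 281
  s_16 = 504;  s_17 = 849;  s_18 = 357;  s_19 = 109;  s_20 = 831;  s_21 = 92
  s_22 = 941;  s_23 = 282;  s_24 = 525;  s_25 = 161;  s_26 = 80;  s_27 = 541
  s_28 = 441;  s_29 = 160;  s_30 = 844;  s_31 = 121;  s_32 = 517;  s_33 = 782
  s_34 = 709;  s_35 = 857;  s_36 = 971;  s_37 = 614;  s_38 = 256;  s_39 = 83
  s_40 = 506;  s_41 = 131;  s_42 = 696;  s_43 = 638;  s_44 = 71;  s_45 = 613
  s_46 = 868;  s_47 = 341;  s_48 = 861;  s_49 = 883;  s_50 = 519;  s_51 = 160
  s_52 = 944;  s_53 = 120;  s_54 = 810;  s_55 = 515;  s_56 = 824;  s_57 = 487
  s_58 = 447;  s_59 = 25;  s_60 = 513;  s_61 = 564;  s_62 = 172;  s_63 = 326
  s_64 = 912;  s_65 = 858;  s_66 = 307;  s_67 = 343;  s_68 = 643;  s_69 = 317
  s_70 = 955;  s_71 = 329;  s_72 = 329;  s_73 = 63;  s_74 = 159;  s_75 = 611
  s_76 = 941;  s_77 = 513;  s_78 = 887;  s_79 = 67;  s_80 = 145;  s_81 = 617
  s_82 = 375;  s_83 = 465;  s_84 = 438;  s_85 = 435;  s_86 = 446;  s_87 = 108
  s_88 = 993;  s_89 = 967;  s_90 = 793;  s_91 = 578;  s_92 = 119;  s_93 = 451
  s_94 = 621;  s_95 = 797;  s_96 = 727;  s_97 = 661;  s_98 = 523;  s_99 = 684
  s_100 = 302;  s_101 = 915;  s_102 = 717;  s_103 = 124;  s_104 = 748;  s_105 = 576
  s_106 = 591;  s_107 = 462;  s_108 = 254;  s_109 = 312;  s_110 = 350;  s_111 = 61
  s_112 = 636;  s_113 = 326;  s_114 = 708;  s_115 = 563;  s_116 = 915;  s_117 = 860
  s_118 = 359;  s_119 = 63;  s_120 = 668;  s_121 = 856;  s_122 = 640;  s_123 = 119
  s_124 = 325;  s_125 = 601;  s_126 = 651;  s_127 = 743;  s_128 = 29;  s_129 = 745
  s_130 = 989;  s_131 = 198;  s_132 = 302;  s_133 = 32;  s_134 = 811;  s_135 = 411
  s_136 = 590;  s_137 = 96;  s_138 = 265;  s_139 = 117;  s_140 = 522;  s_141 = 267
  s_142 = 205;  s_143 = 726;  s_144 = 81;  s_145 = 737;  s_146 = 12;  s_147 = 700
  s_148 = 584;  s_149 = 263;  s_150 = 906;  s_151 = 575;  s_152 = 662;  s_153 = 779
  s_154 = 92;  s_155 = 136;  s_156 = 303;  s_157 = 272;  s_158 = 246;  s_159 = 511
  s_160 = 282;  s_161 = 59;  s_162 = 29;  s_163 = 282;  s_164 = 266;  s_165 = 386
  s_166 = 594;  s_167 = 867;  s_168 = 524;  s_169 = 654;  s_170 = 282;  s_171 = 715
  s_172 = 374;  s_173 = 158;  s_174 = 34;  s_175 = 968;  s_176 = 464;  s_177 = 173
  s_178 = 32;  s_179 = 290;  s_180 = 721;  s_181 = 548;  s_182 = 898;  s_183 = 378
  s_184 = 709;  s_185 = 752;  s_186 = 894;  s_187 = 600;  s_188 = 260;  s_189 = 624
  s_190 = 47;  s_191 = 915;  s_192 = 718;  s_193 = 796;  s_194 = 627;  s_195 = 967
  s_196 = 91;  s_197 = 632;  s_198 = 822;  s_199 = 519;  s_200 = 232;  s_201 = 179
  s_202 = 658;  s_203 = 980;  s_204 = 36;  s_205 = 818;  s_206 = 172;  s_207 = 107
  s_208 = 424;  s_209 = 291;  s_210 = 958;  s_211 = 270;  s_212 = 470;  s_213 = 476
  s_214 = 305;  s_215 = 823;  s_216 = 317;  s_217 = 866;  s_218 = 460;  s_219 = 385
  s_220 = 194;  s_221 = 873;  s_222 = 12;  s_223 = 597;  s_224 = 612;  s_225 = 630
  s_226 = 443;  s_227 = 678;  s_228 = 991;  s_229 = 793;  s_230 = 59;  s_231 = 534
  s_232 = 216;  s_233 = 167;  s_234 = 554;  s_235 = 860;  s_236 = 496;  s_237 = 327
  s_238 = 725;  s_239 = 341;  s_240 = 501;  s_241 = 417;  s_242 = 552;  s_243 = 222
  s_244 = 228;  s_245 = 926;  s_246 = 238;  s_247 = 215;  s_248 = 247;  s_249 = 221
  s_250 = 286;  s_251 = 637;  s_252 = 43;  s_253 = 807;  s_254 = 156;  s_255 = 785
  s_256 = 837;  s_257 = 380;  s_258 = 422;  s_259 = 897;  s_260 = 905;  s_261 = 102
  s_262 = 379;  s_263 = 182;  s_264 = 644;  s_265 = 902;  s_266 = 16;  s_267 = 722
  s_268 = 423;  s_269 = 6;  s_270 = 876;  s_271 = 779;  s_272 = 988;  s_273 = 877
  s_274 = 509;  s_275 = 541;  s_276 = 518;  s_277 = 737;  s_278 = 420;  s_279 = 291
  s_280 = 616;  s_281 = 26;  s_282 = 108;  s_283 = 213;  s_284 = 509;  s_285 = 687
  s_286 = 278;  s_287 = 890;  s_288 = 490;  s_289 = 462;  s_290 = 141;  s_291 = 328
  s_292 = 254;  s_293 = 83;  s_294 = 863;  s_295 = 930;  s_296 = 906;  s_297 = 409
  s_298 = 122
s_299 = 534·122 + 535·409 + 113·906 + 476·930 = 632
s_300 = 534·632 + 535·122 + 113·409 + 476·906 = 383

383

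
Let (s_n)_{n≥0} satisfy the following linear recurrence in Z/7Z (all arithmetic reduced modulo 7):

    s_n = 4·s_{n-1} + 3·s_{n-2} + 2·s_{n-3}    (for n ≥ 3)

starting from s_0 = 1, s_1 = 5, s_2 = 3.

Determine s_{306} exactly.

s_3 = 4·3 + 3·5 + 2·1 = 1
s_4 = 4·1 + 3·3 + 2·5 = 2
s_5 = 4·2 + 3·1 + 2·3 = 3
s_6 = 4·3 + 3·2 + 2·1 = 6
s_7 = 4·6 + 3·3 + 2·2 = 2
s_8 = 4·2 + 3·6 + 2·3 = 4
s_9 = 4·4 + 3·2 + 2·6 = 6
s_10 = 4·6 + 3·4 + 2·2 = 5
s_11 = 4·5 + 3·6 + 2·4 = 4
s_12 = 4·4 + 3·5 + 2·6 = 1
s_13 = 4·1 + 3·4 + 2·5 = 5
s_14 = 4·5 + 3·1 + 2·4 = 3
(s_12, s_13, s_14) = (1, 5, 3) = (s_0, s_1, s_2), so the sequence has period 12.
306 ≡ 6 (mod 12), hence s_306 = s_6 = 6.

6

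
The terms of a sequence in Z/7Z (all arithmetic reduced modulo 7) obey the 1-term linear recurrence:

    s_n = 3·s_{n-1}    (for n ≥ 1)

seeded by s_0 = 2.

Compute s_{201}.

5

s_1 = 3·2 = 6
s_2 = 3·6 = 4
s_3 = 3·4 = 5
s_4 = 3·5 = 1
s_5 = 3·1 = 3
s_6 = 3·3 = 2
(s_6) = (2) = (s_0), so the sequence has period 6.
201 ≡ 3 (mod 6), hence s_201 = s_3 = 5.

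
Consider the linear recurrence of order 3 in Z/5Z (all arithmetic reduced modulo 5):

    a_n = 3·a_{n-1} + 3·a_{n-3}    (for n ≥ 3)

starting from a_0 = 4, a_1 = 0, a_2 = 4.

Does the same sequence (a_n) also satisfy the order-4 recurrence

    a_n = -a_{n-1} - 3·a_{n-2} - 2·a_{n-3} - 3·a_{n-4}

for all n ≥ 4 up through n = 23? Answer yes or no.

Terms a_0..a_23: 4, 0, 4, 4, 2, 3, 1, 4, 1, 1, 0, 3, 2, 1, 2, 2, 4, 3, 0, 2, 0, 0, 1, 3
n=4: candidate gives 2, actual a_4 = 2 ✓
n=5: candidate gives 3, actual a_5 = 3 ✓
n=6: candidate gives 1, actual a_6 = 1 ✓
n=7: candidate gives 4, actual a_7 = 4 ✓
n=8: candidate gives 1, actual a_8 = 1 ✓
n=9: candidate gives 1, actual a_9 = 1 ✓
n=10: candidate gives 0, actual a_10 = 0 ✓
n=11: candidate gives 3, actual a_11 = 3 ✓
n=12: candidate gives 2, actual a_12 = 2 ✓
n=13: candidate gives 1, actual a_13 = 1 ✓
n=14: candidate gives 2, actual a_14 = 2 ✓
n=15: candidate gives 2, actual a_15 = 2 ✓
n=16: candidate gives 4, actual a_16 = 4 ✓
n=17: candidate gives 3, actual a_17 = 3 ✓
n=18: candidate gives 0, actual a_18 = 0 ✓
n=19: candidate gives 2, actual a_19 = 2 ✓
n=20: candidate gives 0, actual a_20 = 0 ✓
n=21: candidate gives 0, actual a_21 = 0 ✓
n=22: candidate gives 1, actual a_22 = 1 ✓
n=23: candidate gives 3, actual a_23 = 3 ✓

yes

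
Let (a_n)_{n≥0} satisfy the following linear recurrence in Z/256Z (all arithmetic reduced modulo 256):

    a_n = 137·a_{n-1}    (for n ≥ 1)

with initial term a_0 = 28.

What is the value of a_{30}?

a_1 = 137·28 = 252
a_2 = 137·252 = 220
a_3 = 137·220 = 188
a_4 = 137·188 = 156
a_5 = 137·156 = 124
a_6 = 137·124 = 92
a_7 = 137·92 = 60
a_8 = 137·60 = 28
(a_8) = (28) = (a_0), so the sequence has period 8.
30 ≡ 6 (mod 8), hence a_30 = a_6 = 92.

92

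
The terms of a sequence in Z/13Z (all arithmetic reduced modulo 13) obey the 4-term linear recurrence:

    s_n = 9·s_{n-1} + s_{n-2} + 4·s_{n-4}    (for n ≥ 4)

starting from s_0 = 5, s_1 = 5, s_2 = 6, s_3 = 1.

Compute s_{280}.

s_4 = 9·1 + 1·6 + 0·5 + 4·5 = 9
s_5 = 9·9 + 1·1 + 0·6 + 4·5 = 11
s_6 = 9·11 + 1·9 + 0·1 + 4·6 = 2
s_7 = 9·2 + 1·11 + 0·9 + 4·1 = 7
s_8 = 9·7 + 1·2 + 0·11 + 4·9 = 10
s_9 = 9·10 + 1·7 + 0·2 + 4·11 = 11
Continuing the recurrence:
  s_10 = 0;  s_11 = 0;  s_12 = 1;  s_13 = 1;  s_14 = 10;  s_15 = 0
  s_16 = 1;  s_17 = 0;  s_18 = 2;  s_19 = 5;  s_20 = 12;  s_21 = 9
  s_22 = 10;  s_23 = 2;  s_24 = 11;  s_25 = 7;  s_26 = 10;  s_27 = 1
  s_28 = 11;  s_29 = 11;  s_30 = 7;  s_31 = 0;  s_32 = 12;  s_33 = 9
  s_34 = 4;  s_35 = 6;  s_36 = 2;  s_37 = 8;  s_38 = 12;  s_39 = 10
  s_40 = 6;  s_41 = 5;  s_42 = 8;  s_43 = 0;  s_44 = 6;  s_45 = 9
  s_46 = 2;  s_47 = 1;  s_48 = 9;  s_49 = 1;  s_50 = 0;  s_51 = 5
  s_52 = 3;  s_53 = 10;  s_54 = 2;  s_55 = 9;  s_56 = 4;  s_57 = 7
  s_58 = 10;  s_59 = 3;  s_60 = 1;  s_61 = 1;  s_62 = 11;  s_63 = 8
  s_64 = 9;  s_65 = 2;  s_66 = 6;  s_67 = 10;  s_68 = 2;  s_69 = 10
  s_70 = 12;  s_71 = 2;  s_72 = 12;  s_73 = 7;  s_74 = 6;  s_75 = 4
  s_76 = 12;  s_77 = 10;  s_78 = 9;  s_79 = 3;  s_80 = 6;  s_81 = 6
  s_82 = 5;  s_83 = 11;  s_84 = 11;  s_85 = 4;  s_86 = 2;  s_87 = 1
  s_88 = 3;  s_89 = 5;  s_90 = 4;  s_91 = 6;  s_92 = 5;  s_93 = 6
  s_94 = 10;  s_95 = 3;  s_96 = 5;  s_97 = 7;  s_98 = 4;  s_99 = 3
  s_100 = 12;  s_101 = 9;  s_102 = 5;  s_103 = 1;  s_104 = 10;  s_105 = 10
  s_106 = 3;  s_107 = 2;  s_108 = 9;  s_109 = 6;  s_110 = 10;  s_111 = 0
  s_112 = 7;  s_113 = 9;  s_114 = 11;  s_115 = 4;  s_116 = 10;  s_117 = 0
  s_118 = 2;  s_119 = 8;  s_120 = 10;  s_121 = 7;  s_122 = 3;  s_123 = 1
  s_124 = 0;  s_125 = 3;  s_126 = 0;  s_127 = 7;  s_128 = 11;  s_129 = 1
  s_130 = 7;  s_131 = 1;  s_132 = 8;  s_133 = 12;  s_134 = 1;  s_135 = 12
  s_136 = 11;  s_137 = 3;  s_138 = 3;  s_139 = 0;  s_140 = 8;  s_141 = 6
  s_142 = 9;  s_143 = 9;  s_144 = 5;  s_145 = 0;  s_146 = 2;  s_147 = 2
  s_148 = 1;  s_149 = 11;  s_150 = 4;  s_151 = 3;  s_152 = 9;  s_153 = 11
  s_154 = 7;  s_155 = 8;  s_156 = 11;  s_157 = 8;  s_158 = 7;  s_159 = 12
  s_160 = 3;  s_161 = 6;  s_162 = 7;  s_163 = 0;  s_164 = 6;  s_165 = 0
  s_166 = 8;  s_167 = 7;  s_168 = 4;  s_169 = 4;  s_170 = 7;  s_171 = 4
  s_172 = 7;  s_173 = 5;  s_174 = 2;  s_175 = 0;  s_176 = 4;  s_177 = 4
  s_178 = 9;  s_179 = 7;  s_180 = 10;  s_181 = 9;  s_182 = 10;  s_183 = 10
  s_184 = 10;  s_185 = 6;  s_186 = 0;  s_187 = 7;  s_188 = 12;  s_189 = 9
  s_190 = 2;  s_191 = 3;  s_192 = 12;  s_193 = 4;  s_194 = 4;  s_195 = 0
  s_196 = 0;  s_197 = 3;  s_198 = 4;  s_199 = 0;  s_200 = 4;  s_201 = 9
  s_202 = 10;  s_203 = 8;  s_204 = 7;  s_205 = 3;  s_206 = 9;  s_207 = 12
  s_208 = 2;  s_209 = 3;  s_210 = 0;  s_211 = 12;  s_212 = 12;  s_213 = 2
  s_214 = 4;  s_215 = 8;  s_216 = 7;  s_217 = 1;  s_218 = 6;  s_219 = 9
  s_220 = 11;  s_221 = 8;  s_222 = 3;  s_223 = 6;  s_224 = 10;  s_225 = 11
  s_226 = 4;  s_227 = 6;  s_228 = 7;  s_229 = 9;  s_230 = 0;  s_231 = 7
  s_232 = 0;  s_233 = 4;  s_234 = 10;  s_235 = 5;  s_236 = 3;  s_237 = 9
  s_238 = 7;  s_239 = 1;  s_240 = 2;  s_241 = 3;  s_242 = 5;  s_243 = 0
  s_244 = 0;  s_245 = 12;  s_246 = 11;  s_247 = 7;  s_248 = 9;  s_249 = 6
  s_250 = 3;  s_251 = 9;  s_252 = 3;  s_253 = 8;  s_254 = 9;  s_255 = 8
  s_256 = 2;  s_257 = 6;  s_258 = 1;  s_259 = 8;  s_260 = 3;  s_261 = 7
  s_262 = 5;  s_263 = 6;  s_264 = 6;  s_265 = 10;  s_266 = 12;  s_267 = 12
  s_268 = 1;  s_269 = 9;  s_270 = 0;  s_271 = 5;  s_272 = 10;  s_273 = 1
  s_274 = 6;  s_275 = 10;  s_276 = 6;  s_277 = 3;  s_278 = 5
s_279 = 9·5 + 1·3 + 0·6 + 4·10 = 10
s_280 = 9·10 + 1·5 + 0·3 + 4·6 = 2

2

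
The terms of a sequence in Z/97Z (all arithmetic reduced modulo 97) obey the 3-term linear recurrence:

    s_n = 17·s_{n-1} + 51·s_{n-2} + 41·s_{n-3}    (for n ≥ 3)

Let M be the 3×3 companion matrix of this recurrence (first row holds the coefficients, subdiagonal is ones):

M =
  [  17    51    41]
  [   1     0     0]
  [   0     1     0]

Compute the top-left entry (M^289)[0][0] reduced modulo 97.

17

(M^289)[0][0] is the top entry after applying M 289 times to the unit state (1, 0, 0). Equivalently it is h_{291} for the auxiliary sequence (h_n) obeying the same recurrence with h_2 = 1 and h_i = 0 for 0 ≤ i < 2:
h_3 = 17·1 + 51·0 + 41·0 = 17
h_4 = 17·17 + 51·1 + 41·0 = 49
h_5 = 17·49 + 51·17 + 41·1 = 92
h_6 = 17·92 + 51·49 + 41·17 = 7
h_7 = 17·7 + 51·92 + 41·49 = 30
h_8 = 17·30 + 51·7 + 41·92 = 80
h_9 = 17·80 + 51·30 + 41·7 = 73
h_10 = 17·73 + 51·80 + 41·30 = 52
h_11 = 17·52 + 51·73 + 41·80 = 30
h_12 = 17·30 + 51·52 + 41·73 = 44
h_13 = 17·44 + 51·30 + 41·52 = 45
h_14 = 17·45 + 51·44 + 41·30 = 68
h_15 = 17·68 + 51·45 + 41·44 = 17
h_16 = 17·17 + 51·68 + 41·45 = 73
h_17 = 17·73 + 51·17 + 41·68 = 46
h_18 = 17·46 + 51·73 + 41·17 = 61
h_19 = 17·61 + 51·46 + 41·73 = 71
h_20 = 17·71 + 51·61 + 41·46 = 93
h_21 = 17·93 + 51·71 + 41·61 = 40
h_22 = 17·40 + 51·93 + 41·71 = 89
h_23 = 17·89 + 51·40 + 41·93 = 91
h_24 = 17·91 + 51·89 + 41·40 = 63
h_25 = 17·63 + 51·91 + 41·89 = 49
h_26 = 17·49 + 51·63 + 41·91 = 17
h_27 = 17·17 + 51·49 + 41·63 = 36
h_28 = 17·36 + 51·17 + 41·49 = 93
h_29 = 17·93 + 51·36 + 41·17 = 40
h_30 = 17·40 + 51·93 + 41·36 = 12
h_31 = 17·12 + 51·40 + 41·93 = 43
h_32 = 17·43 + 51·12 + 41·40 = 73
h_33 = 17·73 + 51·43 + 41·12 = 46
h_34 = 17·46 + 51·73 + 41·43 = 60
h_35 = 17·60 + 51·46 + 41·73 = 54
h_36 = 17·54 + 51·60 + 41·46 = 44
h_37 = 17·44 + 51·54 + 41·60 = 45
h_38 = 17·45 + 51·44 + 41·54 = 82
h_39 = 17·82 + 51·45 + 41·44 = 61
h_40 = 17·61 + 51·82 + 41·45 = 80
h_41 = 17·80 + 51·61 + 41·82 = 73
h_42 = 17·73 + 51·80 + 41·61 = 62
h_43 = 17·62 + 51·73 + 41·80 = 6
h_44 = 17·6 + 51·62 + 41·73 = 49
h_45 = 17·49 + 51·6 + 41·62 = 92
h_46 = 17·92 + 51·49 + 41·6 = 41
h_47 = 17·41 + 51·92 + 41·49 = 26
h_48 = 17·26 + 51·41 + 41·92 = 0
h_49 = 17·0 + 51·26 + 41·41 = 0
h_50 = 17·0 + 51·0 + 41·26 = 96
h_51 = 17·96 + 51·0 + 41·0 = 80
h_52 = 17·80 + 51·96 + 41·0 = 48
h_53 = 17·48 + 51·80 + 41·96 = 5
h_54 = 17·5 + 51·48 + 41·80 = 90
h_55 = 17·90 + 51·5 + 41·48 = 67
h_56 = 17·67 + 51·90 + 41·5 = 17
h_57 = 17·17 + 51·67 + 41·90 = 24
h_58 = 17·24 + 51·17 + 41·67 = 45
h_59 = 17·45 + 51·24 + 41·17 = 67
h_60 = 17·67 + 51·45 + 41·24 = 53
h_61 = 17·53 + 51·67 + 41·45 = 52
h_62 = 17·52 + 51·53 + 41·67 = 29
h_63 = 17·29 + 51·52 + 41·53 = 80
h_64 = 17·80 + 51·29 + 41·52 = 24
h_65 = 17·24 + 51·80 + 41·29 = 51
h_66 = 17·51 + 51·24 + 41·80 = 36
h_67 = 17·36 + 51·51 + 41·24 = 26
h_68 = 17·26 + 51·36 + 41·51 = 4
h_69 = 17·4 + 51·26 + 41·36 = 57
h_70 = 17·57 + 51·4 + 41·26 = 8
h_71 = 17·8 + 51·57 + 41·4 = 6
h_72 = 17·6 + 51·8 + 41·57 = 34
h_73 = 17·34 + 51·6 + 41·8 = 48
h_74 = 17·48 + 51·34 + 41·6 = 80
h_75 = 17·80 + 51·48 + 41·34 = 61
h_76 = 17·61 + 51·80 + 41·48 = 4
h_77 = 17·4 + 51·61 + 41·80 = 57
h_78 = 17·57 + 51·4 + 41·61 = 85
h_79 = 17·85 + 51·57 + 41·4 = 54
h_80 = 17·54 + 51·85 + 41·57 = 24
h_81 = 17·24 + 51·54 + 41·85 = 51
h_82 = 17·51 + 51·24 + 41·54 = 37
h_83 = 17·37 + 51·51 + 41·24 = 43
h_84 = 17·43 + 51·37 + 41·51 = 53
h_85 = 17·53 + 51·43 + 41·37 = 52
h_86 = 17·52 + 51·53 + 41·43 = 15
h_87 = 17·15 + 51·52 + 41·53 = 36
h_88 = 17·36 + 51·15 + 41·52 = 17
h_89 = 17·17 + 51·36 + 41·15 = 24
h_90 = 17·24 + 51·17 + 41·36 = 35
h_91 = 17·35 + 51·24 + 41·17 = 91
h_92 = 17·91 + 51·35 + 41·24 = 48
h_93 = 17·48 + 51·91 + 41·35 = 5
h_94 = 17·5 + 51·48 + 41·91 = 56
h_95 = 17·56 + 51·5 + 41·48 = 71
h_96 = 17·71 + 51·56 + 41·5 = 0
h_97 = 17·0 + 51·71 + 41·56 = 0
h_98 = 17·0 + 51·0 + 41·71 = 1
(h_96, h_97, h_98) = (0, 0, 1) = (h_0, h_1, h_2), so the sequence has period 96.
291 ≡ 3 (mod 96), hence h_291 = h_3 = 17.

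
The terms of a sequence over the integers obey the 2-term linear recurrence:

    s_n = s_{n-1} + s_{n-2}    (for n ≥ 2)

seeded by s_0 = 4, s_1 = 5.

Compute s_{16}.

s_2 = 1·5 + 1·4 = 9
s_3 = 1·9 + 1·5 = 14
s_4 = 1·14 + 1·9 = 23
s_5 = 1·23 + 1·14 = 37
s_6 = 1·37 + 1·23 = 60
s_7 = 1·60 + 1·37 = 97
s_8 = 1·97 + 1·60 = 157
s_9 = 1·157 + 1·97 = 254
s_10 = 1·254 + 1·157 = 411
s_11 = 1·411 + 1·254 = 665
s_12 = 1·665 + 1·411 = 1076
s_13 = 1·1076 + 1·665 = 1741
s_14 = 1·1741 + 1·1076 = 2817
s_15 = 1·2817 + 1·1741 = 4558
s_16 = 1·4558 + 1·2817 = 7375

7375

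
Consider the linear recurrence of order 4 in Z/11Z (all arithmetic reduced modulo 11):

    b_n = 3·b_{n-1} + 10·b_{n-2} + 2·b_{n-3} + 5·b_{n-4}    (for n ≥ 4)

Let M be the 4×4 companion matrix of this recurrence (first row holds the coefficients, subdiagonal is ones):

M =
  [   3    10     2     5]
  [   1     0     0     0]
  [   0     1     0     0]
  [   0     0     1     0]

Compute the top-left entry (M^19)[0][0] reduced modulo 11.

(M^19)[0][0] is the top entry after applying M 19 times to the unit state (1, 0, 0, 0). Equivalently it is h_{22} for the auxiliary sequence (h_n) obeying the same recurrence with h_3 = 1 and h_i = 0 for 0 ≤ i < 3:
h_4 = 3·1 + 10·0 + 2·0 + 5·0 = 3
h_5 = 3·3 + 10·1 + 2·0 + 5·0 = 8
h_6 = 3·8 + 10·3 + 2·1 + 5·0 = 1
h_7 = 3·1 + 10·8 + 2·3 + 5·1 = 6
h_8 = 3·6 + 10·1 + 2·8 + 5·3 = 4
h_9 = 3·4 + 10·6 + 2·1 + 5·8 = 4
h_10 = 3·4 + 10·4 + 2·6 + 5·1 = 3
h_11 = 3·3 + 10·4 + 2·4 + 5·6 = 10
h_12 = 3·10 + 10·3 + 2·4 + 5·4 = 0
h_13 = 3·0 + 10·10 + 2·3 + 5·4 = 5
h_14 = 3·5 + 10·0 + 2·10 + 5·3 = 6
h_15 = 3·6 + 10·5 + 2·0 + 5·10 = 8
h_16 = 3·8 + 10·6 + 2·5 + 5·0 = 6
h_17 = 3·6 + 10·8 + 2·6 + 5·5 = 3
h_18 = 3·3 + 10·6 + 2·8 + 5·6 = 5
h_19 = 3·5 + 10·3 + 2·6 + 5·8 = 9
h_20 = 3·9 + 10·5 + 2·3 + 5·6 = 3
h_21 = 3·3 + 10·9 + 2·5 + 5·3 = 3
h_22 = 3·3 + 10·3 + 2·9 + 5·5 = 5

5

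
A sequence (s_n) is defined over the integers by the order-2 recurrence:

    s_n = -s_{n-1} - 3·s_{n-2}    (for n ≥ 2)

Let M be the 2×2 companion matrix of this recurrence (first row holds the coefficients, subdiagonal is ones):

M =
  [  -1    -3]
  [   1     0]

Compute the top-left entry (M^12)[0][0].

(M^12)[0][0] is the top entry after applying M 12 times to the unit state (1, 0). Equivalently it is h_{13} for the auxiliary sequence (h_n) obeying the same recurrence with h_1 = 1 and h_i = 0 for 0 ≤ i < 1:
h_2 = -1·1 + -3·0 = -1
h_3 = -1·-1 + -3·1 = -2
h_4 = -1·-2 + -3·-1 = 5
h_5 = -1·5 + -3·-2 = 1
h_6 = -1·1 + -3·5 = -16
h_7 = -1·-16 + -3·1 = 13
h_8 = -1·13 + -3·-16 = 35
h_9 = -1·35 + -3·13 = -74
h_10 = -1·-74 + -3·35 = -31
h_11 = -1·-31 + -3·-74 = 253
h_12 = -1·253 + -3·-31 = -160
h_13 = -1·-160 + -3·253 = -599

-599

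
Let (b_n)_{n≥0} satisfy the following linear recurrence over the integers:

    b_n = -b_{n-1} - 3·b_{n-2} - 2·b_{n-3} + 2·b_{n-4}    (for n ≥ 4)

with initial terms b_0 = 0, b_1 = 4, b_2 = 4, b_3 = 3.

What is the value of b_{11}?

b_4 = -1·3 + -3·4 + -2·4 + 2·0 = -23
b_5 = -1·-23 + -3·3 + -2·4 + 2·4 = 14
b_6 = -1·14 + -3·-23 + -2·3 + 2·4 = 57
b_7 = -1·57 + -3·14 + -2·-23 + 2·3 = -47
b_8 = -1·-47 + -3·57 + -2·14 + 2·-23 = -198
b_9 = -1·-198 + -3·-47 + -2·57 + 2·14 = 253
b_10 = -1·253 + -3·-198 + -2·-47 + 2·57 = 549
b_11 = -1·549 + -3·253 + -2·-198 + 2·-47 = -1006

-1006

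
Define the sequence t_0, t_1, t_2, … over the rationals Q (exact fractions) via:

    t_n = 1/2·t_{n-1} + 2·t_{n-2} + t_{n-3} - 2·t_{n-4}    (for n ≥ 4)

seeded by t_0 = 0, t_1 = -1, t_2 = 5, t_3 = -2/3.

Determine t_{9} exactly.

t_4 = 1/2·-2/3 + 2·5 + 1·-1 + -2·0 = 26/3
t_5 = 1/2·26/3 + 2·-2/3 + 1·5 + -2·-1 = 10
t_6 = 1/2·10 + 2·26/3 + 1·-2/3 + -2·5 = 35/3
t_7 = 1/2·35/3 + 2·10 + 1·26/3 + -2·-2/3 = 215/6
t_8 = 1/2·215/6 + 2·35/3 + 1·10 + -2·26/3 = 407/12
t_9 = 1/2·407/12 + 2·215/6 + 1·35/3 + -2·10 = 1927/24

1927/24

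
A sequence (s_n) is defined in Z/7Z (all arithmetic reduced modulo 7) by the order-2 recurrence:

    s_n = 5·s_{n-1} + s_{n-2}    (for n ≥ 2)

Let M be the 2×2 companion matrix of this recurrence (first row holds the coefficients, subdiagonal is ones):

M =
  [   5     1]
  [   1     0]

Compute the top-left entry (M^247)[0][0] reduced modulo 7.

5

(M^247)[0][0] is the top entry after applying M 247 times to the unit state (1, 0). Equivalently it is h_{248} for the auxiliary sequence (h_n) obeying the same recurrence with h_1 = 1 and h_i = 0 for 0 ≤ i < 1:
h_2 = 5·1 + 1·0 = 5
h_3 = 5·5 + 1·1 = 5
h_4 = 5·5 + 1·5 = 2
h_5 = 5·2 + 1·5 = 1
h_6 = 5·1 + 1·2 = 0
h_7 = 5·0 + 1·1 = 1
(h_6, h_7) = (0, 1) = (h_0, h_1), so the sequence has period 6.
248 ≡ 2 (mod 6), hence h_248 = h_2 = 5.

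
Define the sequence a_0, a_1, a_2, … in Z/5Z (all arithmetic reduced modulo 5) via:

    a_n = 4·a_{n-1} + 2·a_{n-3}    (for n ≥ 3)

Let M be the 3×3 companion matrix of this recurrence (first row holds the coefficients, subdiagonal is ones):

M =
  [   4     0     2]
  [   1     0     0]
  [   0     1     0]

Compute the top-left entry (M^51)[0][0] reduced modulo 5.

3

(M^51)[0][0] is the top entry after applying M 51 times to the unit state (1, 0, 0). Equivalently it is h_{53} for the auxiliary sequence (h_n) obeying the same recurrence with h_2 = 1 and h_i = 0 for 0 ≤ i < 2:
h_3 = 4·1 + 0·0 + 2·0 = 4
h_4 = 4·4 + 0·1 + 2·0 = 1
h_5 = 4·1 + 0·4 + 2·1 = 1
h_6 = 4·1 + 0·1 + 2·4 = 2
h_7 = 4·2 + 0·1 + 2·1 = 0
h_8 = 4·0 + 0·2 + 2·1 = 2
h_9 = 4·2 + 0·0 + 2·2 = 2
h_10 = 4·2 + 0·2 + 2·0 = 3
h_11 = 4·3 + 0·2 + 2·2 = 1
h_12 = 4·1 + 0·3 + 2·2 = 3
h_13 = 4·3 + 0·1 + 2·3 = 3
h_14 = 4·3 + 0·3 + 2·1 = 4
h_15 = 4·4 + 0·3 + 2·3 = 2
h_16 = 4·2 + 0·4 + 2·3 = 4
h_17 = 4·4 + 0·2 + 2·4 = 4
h_18 = 4·4 + 0·4 + 2·2 = 0
h_19 = 4·0 + 0·4 + 2·4 = 3
h_20 = 4·3 + 0·0 + 2·4 = 0
h_21 = 4·0 + 0·3 + 2·0 = 0
h_22 = 4·0 + 0·0 + 2·3 = 1
(h_20, h_21, h_22) = (0, 0, 1) = (h_0, h_1, h_2), so the sequence has period 20.
53 ≡ 13 (mod 20), hence h_53 = h_13 = 3.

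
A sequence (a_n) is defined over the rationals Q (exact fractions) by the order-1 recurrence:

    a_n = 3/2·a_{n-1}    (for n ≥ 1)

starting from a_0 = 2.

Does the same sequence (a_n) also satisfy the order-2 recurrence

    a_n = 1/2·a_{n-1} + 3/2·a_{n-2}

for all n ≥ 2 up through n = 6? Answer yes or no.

yes

Terms a_0..a_6: 2, 3, 9/2, 27/4, 81/8, 243/16, 729/32
n=2: candidate gives 9/2, actual a_2 = 9/2 ✓
n=3: candidate gives 27/4, actual a_3 = 27/4 ✓
n=4: candidate gives 81/8, actual a_4 = 81/8 ✓
n=5: candidate gives 243/16, actual a_5 = 243/16 ✓
n=6: candidate gives 729/32, actual a_6 = 729/32 ✓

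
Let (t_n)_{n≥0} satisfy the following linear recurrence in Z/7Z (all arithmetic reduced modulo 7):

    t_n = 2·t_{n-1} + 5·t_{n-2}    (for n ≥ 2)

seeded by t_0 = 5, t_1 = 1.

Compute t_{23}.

1

t_2 = 2·1 + 5·5 = 6
t_3 = 2·6 + 5·1 = 3
t_4 = 2·3 + 5·6 = 1
t_5 = 2·1 + 5·3 = 3
t_6 = 2·3 + 5·1 = 4
t_7 = 2·4 + 5·3 = 2
t_8 = 2·2 + 5·4 = 3
t_9 = 2·3 + 5·2 = 2
t_10 = 2·2 + 5·3 = 5
t_11 = 2·5 + 5·2 = 6
t_12 = 2·6 + 5·5 = 2
t_13 = 2·2 + 5·6 = 6
t_14 = 2·6 + 5·2 = 1
t_15 = 2·1 + 5·6 = 4
t_16 = 2·4 + 5·1 = 6
t_17 = 2·6 + 5·4 = 4
t_18 = 2·4 + 5·6 = 3
t_19 = 2·3 + 5·4 = 5
t_20 = 2·5 + 5·3 = 4
t_21 = 2·4 + 5·5 = 5
t_22 = 2·5 + 5·4 = 2
t_23 = 2·2 + 5·5 = 1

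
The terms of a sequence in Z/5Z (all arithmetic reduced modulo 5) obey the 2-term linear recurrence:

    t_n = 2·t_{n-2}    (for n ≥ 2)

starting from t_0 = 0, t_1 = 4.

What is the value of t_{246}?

0

t_2 = 0·4 + 2·0 = 0
t_3 = 0·0 + 2·4 = 3
t_4 = 0·3 + 2·0 = 0
t_5 = 0·0 + 2·3 = 1
t_6 = 0·1 + 2·0 = 0
t_7 = 0·0 + 2·1 = 2
t_8 = 0·2 + 2·0 = 0
t_9 = 0·0 + 2·2 = 4
(t_8, t_9) = (0, 4) = (t_0, t_1), so the sequence has period 8.
246 ≡ 6 (mod 8), hence t_246 = t_6 = 0.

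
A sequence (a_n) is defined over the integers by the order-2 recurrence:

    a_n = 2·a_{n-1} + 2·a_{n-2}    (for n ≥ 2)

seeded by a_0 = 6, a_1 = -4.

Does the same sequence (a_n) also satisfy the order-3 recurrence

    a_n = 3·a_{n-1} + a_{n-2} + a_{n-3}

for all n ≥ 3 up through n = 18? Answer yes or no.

no

Terms a_0..a_18: 6, -4, 4, 0, 8, 16, 48, 128, 352, 960, 2624, 7168, 19584, 53504, 146176, 399360, 1091072, 2980864, 8143872
n=3: candidate gives 14, actual a_3 = 0 ✗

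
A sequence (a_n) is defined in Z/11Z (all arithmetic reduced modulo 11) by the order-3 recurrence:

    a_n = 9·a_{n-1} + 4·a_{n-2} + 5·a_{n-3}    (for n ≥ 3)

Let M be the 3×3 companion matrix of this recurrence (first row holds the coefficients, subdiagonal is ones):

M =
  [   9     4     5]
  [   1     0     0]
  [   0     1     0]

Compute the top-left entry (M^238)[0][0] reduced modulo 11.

0

(M^238)[0][0] is the top entry after applying M 238 times to the unit state (1, 0, 0). Equivalently it is h_{240} for the auxiliary sequence (h_n) obeying the same recurrence with h_2 = 1 and h_i = 0 for 0 ≤ i < 2:
h_3 = 9·1 + 4·0 + 5·0 = 9
h_4 = 9·9 + 4·1 + 5·0 = 8
h_5 = 9·8 + 4·9 + 5·1 = 3
h_6 = 9·3 + 4·8 + 5·9 = 5
h_7 = 9·5 + 4·3 + 5·8 = 9
h_8 = 9·9 + 4·5 + 5·3 = 6
h_9 = 9·6 + 4·9 + 5·5 = 5
h_10 = 9·5 + 4·6 + 5·9 = 4
h_11 = 9·4 + 4·5 + 5·6 = 9
h_12 = 9·9 + 4·4 + 5·5 = 1
h_13 = 9·1 + 4·9 + 5·4 = 10
h_14 = 9·10 + 4·1 + 5·9 = 7
h_15 = 9·7 + 4·10 + 5·1 = 9
h_16 = 9·9 + 4·7 + 5·10 = 5
h_17 = 9·5 + 4·9 + 5·7 = 6
h_18 = 9·6 + 4·5 + 5·9 = 9
h_19 = 9·9 + 4·6 + 5·5 = 9
h_20 = 9·9 + 4·9 + 5·6 = 4
h_21 = 9·4 + 4·9 + 5·9 = 7
h_22 = 9·7 + 4·4 + 5·9 = 3
h_23 = 9·3 + 4·7 + 5·4 = 9
h_24 = 9·9 + 4·3 + 5·7 = 7
h_25 = 9·7 + 4·9 + 5·3 = 4
h_26 = 9·4 + 4·7 + 5·9 = 10
h_27 = 9·10 + 4·4 + 5·7 = 9
h_28 = 9·9 + 4·10 + 5·4 = 9
h_29 = 9·9 + 4·9 + 5·10 = 2
h_30 = 9·2 + 4·9 + 5·9 = 0
h_31 = 9·0 + 4·2 + 5·9 = 9
h_32 = 9·9 + 4·0 + 5·2 = 3
h_33 = 9·3 + 4·9 + 5·0 = 8
h_34 = 9·8 + 4·3 + 5·9 = 8
h_35 = 9·8 + 4·8 + 5·3 = 9
h_36 = 9·9 + 4·8 + 5·8 = 10
h_37 = 9·10 + 4·9 + 5·8 = 1
h_38 = 9·1 + 4·10 + 5·9 = 6
h_39 = 9·6 + 4·1 + 5·10 = 9
h_40 = 9·9 + 4·6 + 5·1 = 0
h_41 = 9·0 + 4·9 + 5·6 = 0
h_42 = 9·0 + 4·0 + 5·9 = 1
(h_40, h_41, h_42) = (0, 0, 1) = (h_0, h_1, h_2), so the sequence has period 40.
240 ≡ 0 (mod 40), hence h_240 = h_0 = 0.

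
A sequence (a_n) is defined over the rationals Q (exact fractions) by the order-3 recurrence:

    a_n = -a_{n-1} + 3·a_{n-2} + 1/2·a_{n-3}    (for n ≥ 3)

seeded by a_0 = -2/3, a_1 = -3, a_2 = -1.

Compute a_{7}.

-491/4

a_3 = -1·-1 + 3·-3 + 1/2·-2/3 = -25/3
a_4 = -1·-25/3 + 3·-1 + 1/2·-3 = 23/6
a_5 = -1·23/6 + 3·-25/3 + 1/2·-1 = -88/3
a_6 = -1·-88/3 + 3·23/6 + 1/2·-25/3 = 110/3
a_7 = -1·110/3 + 3·-88/3 + 1/2·23/6 = -491/4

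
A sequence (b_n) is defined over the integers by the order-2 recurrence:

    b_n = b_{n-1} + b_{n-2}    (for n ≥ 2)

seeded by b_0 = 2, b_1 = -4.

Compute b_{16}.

-2728

b_2 = 1·-4 + 1·2 = -2
b_3 = 1·-2 + 1·-4 = -6
b_4 = 1·-6 + 1·-2 = -8
b_5 = 1·-8 + 1·-6 = -14
b_6 = 1·-14 + 1·-8 = -22
b_7 = 1·-22 + 1·-14 = -36
b_8 = 1·-36 + 1·-22 = -58
b_9 = 1·-58 + 1·-36 = -94
b_10 = 1·-94 + 1·-58 = -152
b_11 = 1·-152 + 1·-94 = -246
b_12 = 1·-246 + 1·-152 = -398
b_13 = 1·-398 + 1·-246 = -644
b_14 = 1·-644 + 1·-398 = -1042
b_15 = 1·-1042 + 1·-644 = -1686
b_16 = 1·-1686 + 1·-1042 = -2728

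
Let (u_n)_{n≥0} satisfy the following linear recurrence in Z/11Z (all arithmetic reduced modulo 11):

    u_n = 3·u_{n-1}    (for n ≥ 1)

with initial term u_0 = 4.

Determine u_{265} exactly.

4

u_1 = 3·4 = 1
u_2 = 3·1 = 3
u_3 = 3·3 = 9
u_4 = 3·9 = 5
u_5 = 3·5 = 4
(u_5) = (4) = (u_0), so the sequence has period 5.
265 ≡ 0 (mod 5), hence u_265 = u_0 = 4.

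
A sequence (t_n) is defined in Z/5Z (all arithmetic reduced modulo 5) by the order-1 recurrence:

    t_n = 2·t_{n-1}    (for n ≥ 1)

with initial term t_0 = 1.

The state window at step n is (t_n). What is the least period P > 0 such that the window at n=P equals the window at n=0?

n=0: window = (1)
n=1: window = (2)
n=2: window = (4)
n=3: window = (3)
n=4: window = (1)
window at n=4 equals window at n=0 → period = 4

4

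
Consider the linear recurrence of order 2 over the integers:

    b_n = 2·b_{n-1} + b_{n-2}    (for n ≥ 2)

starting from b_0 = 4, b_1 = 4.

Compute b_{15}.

b_2 = 2·4 + 1·4 = 12
b_3 = 2·12 + 1·4 = 28
b_4 = 2·28 + 1·12 = 68
b_5 = 2·68 + 1·28 = 164
b_6 = 2·164 + 1·68 = 396
b_7 = 2·396 + 1·164 = 956
b_8 = 2·956 + 1·396 = 2308
b_9 = 2·2308 + 1·956 = 5572
b_10 = 2·5572 + 1·2308 = 13452
b_11 = 2·13452 + 1·5572 = 32476
b_12 = 2·32476 + 1·13452 = 78404
b_13 = 2·78404 + 1·32476 = 189284
b_14 = 2·189284 + 1·78404 = 456972
b_15 = 2·456972 + 1·189284 = 1103228

1103228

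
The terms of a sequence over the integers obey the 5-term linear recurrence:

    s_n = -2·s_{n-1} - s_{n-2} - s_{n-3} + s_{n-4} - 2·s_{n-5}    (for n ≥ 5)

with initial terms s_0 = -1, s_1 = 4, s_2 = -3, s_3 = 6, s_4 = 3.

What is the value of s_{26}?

-14588637

s_5 = -2·3 + -1·6 + -1·-3 + 1·4 + -2·-1 = -3
s_6 = -2·-3 + -1·3 + -1·6 + 1·-3 + -2·4 = -14
s_7 = -2·-14 + -1·-3 + -1·3 + 1·6 + -2·-3 = 40
s_8 = -2·40 + -1·-14 + -1·-3 + 1·3 + -2·6 = -72
s_9 = -2·-72 + -1·40 + -1·-14 + 1·-3 + -2·3 = 109
s_10 = -2·109 + -1·-72 + -1·40 + 1·-14 + -2·-3 = -194
s_11 = -2·-194 + -1·109 + -1·-72 + 1·40 + -2·-14 = 419
s_12 = -2·419 + -1·-194 + -1·109 + 1·-72 + -2·40 = -905
s_13 = -2·-905 + -1·419 + -1·-194 + 1·109 + -2·-72 = 1838
s_14 = -2·1838 + -1·-905 + -1·419 + 1·-194 + -2·109 = -3602
s_15 = -2·-3602 + -1·1838 + -1·-905 + 1·419 + -2·-194 = 7078
s_16 = -2·7078 + -1·-3602 + -1·1838 + 1·-905 + -2·419 = -14135
s_17 = -2·-14135 + -1·7078 + -1·-3602 + 1·1838 + -2·-905 = 28442
s_18 = -2·28442 + -1·-14135 + -1·7078 + 1·-3602 + -2·1838 = -57105
s_19 = -2·-57105 + -1·28442 + -1·-14135 + 1·7078 + -2·-3602 = 114185
s_20 = -2·114185 + -1·-57105 + -1·28442 + 1·-14135 + -2·7078 = -227998
s_21 = -2·-227998 + -1·114185 + -1·-57105 + 1·28442 + -2·-14135 = 455628
s_22 = -2·455628 + -1·-227998 + -1·114185 + 1·-57105 + -2·28442 = -911432
s_23 = -2·-911432 + -1·455628 + -1·-227998 + 1·114185 + -2·-57105 = 1823629
s_24 = -2·1823629 + -1·-911432 + -1·455628 + 1·-227998 + -2·114185 = -3647822
s_25 = -2·-3647822 + -1·1823629 + -1·-911432 + 1·455628 + -2·-227998 = 7295071
s_26 = -2·7295071 + -1·-3647822 + -1·1823629 + 1·-911432 + -2·455628 = -14588637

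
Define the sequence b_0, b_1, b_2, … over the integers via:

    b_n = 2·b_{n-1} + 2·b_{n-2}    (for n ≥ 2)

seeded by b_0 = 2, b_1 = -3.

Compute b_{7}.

-504

b_2 = 2·-3 + 2·2 = -2
b_3 = 2·-2 + 2·-3 = -10
b_4 = 2·-10 + 2·-2 = -24
b_5 = 2·-24 + 2·-10 = -68
b_6 = 2·-68 + 2·-24 = -184
b_7 = 2·-184 + 2·-68 = -504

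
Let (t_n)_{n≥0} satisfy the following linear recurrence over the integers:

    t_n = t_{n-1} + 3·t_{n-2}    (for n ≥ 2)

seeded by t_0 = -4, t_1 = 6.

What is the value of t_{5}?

30

t_2 = 1·6 + 3·-4 = -6
t_3 = 1·-6 + 3·6 = 12
t_4 = 1·12 + 3·-6 = -6
t_5 = 1·-6 + 3·12 = 30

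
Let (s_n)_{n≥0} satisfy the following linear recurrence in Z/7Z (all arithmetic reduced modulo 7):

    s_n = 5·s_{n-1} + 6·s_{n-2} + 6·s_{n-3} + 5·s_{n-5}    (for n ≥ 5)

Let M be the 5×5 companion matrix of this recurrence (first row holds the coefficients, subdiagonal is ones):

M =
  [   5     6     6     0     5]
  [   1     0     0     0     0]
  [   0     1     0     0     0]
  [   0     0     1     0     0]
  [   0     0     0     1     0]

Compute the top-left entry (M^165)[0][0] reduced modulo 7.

1

(M^165)[0][0] is the top entry after applying M 165 times to the unit state (1, 0, 0, 0, 0). Equivalently it is h_{169} for the auxiliary sequence (h_n) obeying the same recurrence with h_4 = 1 and h_i = 0 for 0 ≤ i < 4:
h_5 = 5·1 + 6·0 + 6·0 + 0·0 + 5·0 = 5
h_6 = 5·5 + 6·1 + 6·0 + 0·0 + 5·0 = 3
h_7 = 5·3 + 6·5 + 6·1 + 0·0 + 5·0 = 2
h_8 = 5·2 + 6·3 + 6·5 + 0·1 + 5·0 = 2
h_9 = 5·2 + 6·2 + 6·3 + 0·5 + 5·1 = 3
h_10 = 5·3 + 6·2 + 6·2 + 0·3 + 5·5 = 1
Continuing the recurrence:
  h_11 = 1;  h_12 = 4;  h_13 = 0;  h_14 = 3;  h_15 = 2;  h_16 = 5
  h_17 = 5;  h_18 = 4;  h_19 = 4;  h_20 = 0;  h_21 = 3;  h_22 = 1
  h_23 = 1;  h_24 = 0;  h_25 = 5;  h_26 = 4;  h_27 = 6;  h_28 = 5
  h_29 = 1;  h_30 = 5;  h_31 = 4;  h_32 = 2;  h_33 = 5;  h_34 = 3
  h_35 = 5;  h_36 = 2;  h_37 = 5;  h_38 = 1;  h_39 = 6;  h_40 = 0
  h_41 = 3;  h_42 = 6;  h_43 = 4;  h_44 = 6;  h_45 = 6;  h_46 = 0
  h_47 = 4;  h_48 = 6;  h_49 = 0;  h_50 = 6;  h_51 = 3;  h_52 = 1
  h_53 = 5;  h_54 = 0;  h_55 = 3;  h_56 = 4;  h_57 = 1;  h_58 = 2
  h_59 = 5;  h_60 = 2;  h_61 = 2;  h_62 = 1;  h_63 = 4;  h_64 = 0
  h_65 = 5;  h_66 = 3;  h_67 = 1;  h_68 = 3;  h_69 = 4;  h_70 = 6
  h_71 = 3;  h_72 = 3;  h_73 = 0;  h_74 = 0;  h_75 = 6;  h_76 = 3
  h_77 = 3;  h_78 = 6;  h_79 = 3;  h_80 = 1;  h_81 = 4;  h_82 = 3
  h_83 = 5;  h_84 = 5;  h_85 = 1;  h_86 = 1;  h_87 = 0;  h_88 = 2
  h_89 = 6;  h_90 = 5;  h_91 = 1;  h_92 = 1;  h_93 = 2;  h_94 = 3
  h_95 = 2;  h_96 = 3;  h_97 = 1;  h_98 = 3;  h_99 = 5;  h_100 = 3
  h_101 = 1;  h_102 = 2;  h_103 = 0;  h_104 = 1;  h_105 = 4;  h_106 = 3
  h_107 = 6;  h_108 = 2;  h_109 = 6;  h_110 = 0;  h_111 = 0;  h_112 = 3
  h_113 = 4;  h_114 = 5;  h_115 = 4;  h_116 = 4;  h_117 = 5;  h_118 = 2
  h_119 = 5;  h_120 = 3;  h_121 = 0;  h_122 = 3;  h_123 = 1;  h_124 = 6
  h_125 = 6;  h_126 = 2;  h_127 = 6;  h_128 = 6;  h_129 = 3;  h_130 = 5
  h_131 = 5;  h_132 = 5;  h_133 = 3;  h_134 = 6;  h_135 = 5;  h_136 = 6
  h_137 = 2;  h_138 = 0;  h_139 = 1;  h_140 = 0;  h_141 = 1;  h_142 = 0
  h_143 = 6;  h_144 = 6;  h_145 = 3;  h_146 = 1;  h_147 = 3;  h_148 = 6
  h_149 = 0;  h_150 = 6;  h_151 = 1;  h_152 = 0;  h_153 = 2;  h_154 = 2
  h_155 = 3;  h_156 = 2;  h_157 = 5;  h_158 = 2;  h_159 = 6;  h_160 = 3
  h_161 = 3;  h_162 = 3;  h_163 = 5;  h_164 = 0;  h_165 = 0;  h_166 = 3
  h_167 = 2
h_168 = 5·2 + 6·3 + 6·0 + 0·0 + 5·5 = 4
h_169 = 5·4 + 6·2 + 6·3 + 0·0 + 5·0 = 1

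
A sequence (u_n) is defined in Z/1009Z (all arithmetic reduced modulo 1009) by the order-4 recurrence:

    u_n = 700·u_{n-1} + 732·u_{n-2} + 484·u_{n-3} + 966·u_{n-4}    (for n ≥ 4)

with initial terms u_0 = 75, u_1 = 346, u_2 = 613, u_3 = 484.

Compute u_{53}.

u_4 = 700·484 + 732·613 + 484·346 + 966·75 = 268
u_5 = 700·268 + 732·484 + 484·613 + 966·346 = 358
u_6 = 700·358 + 732·268 + 484·484 + 966·613 = 841
u_7 = 700·841 + 732·358 + 484·268 + 966·484 = 97
u_8 = 700·97 + 732·841 + 484·358 + 966·268 = 727
u_9 = 700·727 + 732·97 + 484·841 + 966·358 = 896
u_10 = 700·896 + 732·727 + 484·97 + 966·841 = 718
u_11 = 700·718 + 732·896 + 484·727 + 966·97 = 741
u_12 = 700·741 + 732·718 + 484·896 + 966·727 = 782
u_13 = 700·782 + 732·741 + 484·718 + 966·896 = 322
u_14 = 700·322 + 732·782 + 484·741 + 966·718 = 559
u_15 = 700·559 + 732·322 + 484·782 + 966·741 = 953
u_16 = 700·953 + 732·559 + 484·322 + 966·782 = 827
u_17 = 700·827 + 732·953 + 484·559 + 966·322 = 535
u_18 = 700·535 + 732·827 + 484·953 + 966·559 = 443
u_19 = 700·443 + 732·535 + 484·827 + 966·953 = 550
u_20 = 700·550 + 732·443 + 484·535 + 966·827 = 339
u_21 = 700·339 + 732·550 + 484·443 + 966·535 = 900
u_22 = 700·900 + 732·339 + 484·550 + 966·443 = 264
u_23 = 700·264 + 732·900 + 484·339 + 966·550 = 251
u_24 = 700·251 + 732·264 + 484·900 + 966·339 = 933
u_25 = 700·933 + 732·251 + 484·264 + 966·900 = 655
u_26 = 700·655 + 732·933 + 484·251 + 966·264 = 428
u_27 = 700·428 + 732·655 + 484·933 + 966·251 = 967
u_28 = 700·967 + 732·428 + 484·655 + 966·933 = 802
u_29 = 700·802 + 732·967 + 484·428 + 966·655 = 316
u_30 = 700·316 + 732·802 + 484·967 + 966·428 = 674
u_31 = 700·674 + 732·316 + 484·802 + 966·967 = 339
u_32 = 700·339 + 732·674 + 484·316 + 966·802 = 557
u_33 = 700·557 + 732·339 + 484·674 + 966·316 = 198
u_34 = 700·198 + 732·557 + 484·339 + 966·674 = 343
u_35 = 700·343 + 732·198 + 484·557 + 966·339 = 341
u_36 = 700·341 + 732·343 + 484·198 + 966·557 = 653
u_37 = 700·653 + 732·341 + 484·343 + 966·198 = 506
u_38 = 700·506 + 732·653 + 484·341 + 966·343 = 734
u_39 = 700·734 + 732·506 + 484·653 + 966·341 = 6
u_40 = 700·6 + 732·734 + 484·506 + 966·653 = 554
u_41 = 700·554 + 732·6 + 484·734 + 966·506 = 219
u_42 = 700·219 + 732·554 + 484·6 + 966·734 = 445
u_43 = 700·445 + 732·219 + 484·554 + 966·6 = 89
u_44 = 700·89 + 732·445 + 484·219 + 966·554 = 20
u_45 = 700·20 + 732·89 + 484·445 + 966·219 = 573
u_46 = 700·573 + 732·20 + 484·89 + 966·445 = 766
u_47 = 700·766 + 732·573 + 484·20 + 966·89 = 921
u_48 = 700·921 + 732·766 + 484·573 + 966·20 = 672
u_49 = 700·672 + 732·921 + 484·766 + 966·573 = 384
u_50 = 700·384 + 732·672 + 484·921 + 966·766 = 63
u_51 = 700·63 + 732·384 + 484·672 + 966·921 = 388
u_52 = 700·388 + 732·63 + 484·384 + 966·672 = 446
u_53 = 700·446 + 732·388 + 484·63 + 966·384 = 760

760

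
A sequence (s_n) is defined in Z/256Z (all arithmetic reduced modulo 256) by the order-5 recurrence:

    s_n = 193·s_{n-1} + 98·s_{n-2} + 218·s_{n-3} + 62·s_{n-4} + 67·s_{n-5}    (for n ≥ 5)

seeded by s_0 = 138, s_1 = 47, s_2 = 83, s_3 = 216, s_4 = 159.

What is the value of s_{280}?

s_5 = 193·159 + 98·216 + 218·83 + 62·47 + 67·138 = 189
s_6 = 193·189 + 98·159 + 218·216 + 62·83 + 67·47 = 178
s_7 = 193·178 + 98·189 + 218·159 + 62·216 + 67·83 = 251
s_8 = 193·251 + 98·178 + 218·189 + 62·159 + 67·216 = 91
s_9 = 193·91 + 98·251 + 218·178 + 62·189 + 67·159 = 168
s_10 = 193·168 + 98·91 + 218·251 + 62·178 + 67·189 = 207
Continuing the recurrence:
  s_11 = 61;  s_12 = 6;  s_13 = 167;  s_14 = 63;  s_15 = 124;  s_16 = 59
  s_17 = 157;  s_18 = 130;  s_19 = 223;  s_20 = 83;  s_21 = 28;  s_22 = 91
  s_23 = 9;  s_24 = 238;  s_25 = 223;  s_26 = 67;  s_27 = 140;  s_28 = 23
  s_29 = 73;  s_30 = 166;  s_31 = 31;  s_32 = 75;  s_33 = 120;  s_34 = 227
  s_35 = 229;  s_36 = 2;  s_37 = 43;  s_38 = 147;  s_39 = 220;  s_40 = 43
  s_41 = 193;  s_42 = 42;  s_43 = 235;  s_44 = 151;  s_45 = 144;  s_46 = 43
  s_47 = 9;  s_48 = 242;  s_49 = 231;  s_50 = 143;  s_51 = 192;  s_52 = 43
  s_53 = 249;  s_54 = 198;  s_55 = 35;  s_56 = 227;  s_57 = 180;  s_58 = 135
  s_59 = 73;  s_60 = 34;  s_61 = 139;  s_62 = 199;  s_63 = 52;  s_64 = 23
  s_65 = 69;  s_66 = 174;  s_67 = 219;  s_68 = 167;  s_69 = 164;  s_70 = 67
  s_71 = 21;  s_72 = 230;  s_73 = 235;  s_74 = 63;  s_75 = 240;  s_76 = 95
  s_77 = 65;  s_78 = 130;  s_79 = 103;  s_80 = 151;  s_81 = 148;  s_82 = 151
  s_83 = 13;  s_84 = 42;  s_85 = 151;  s_86 = 75;  s_87 = 200;  s_88 = 167
  s_89 = 229;  s_90 = 146;  s_91 = 3;  s_92 = 243;  s_93 = 216;  s_94 = 183
  s_95 = 133;  s_96 = 230;  s_97 = 15;  s_98 = 119;  s_99 = 108;  s_100 = 67
  s_101 = 5;  s_102 = 34;  s_103 = 231;  s_104 = 235;  s_105 = 76;  s_106 = 131
  s_107 = 209;  s_108 = 206;  s_109 = 199;  s_110 = 123;  s_111 = 60;  s_112 = 95
  s_113 = 113;  s_114 = 134;  s_115 = 231;  s_116 = 99;  s_117 = 104;  s_118 = 11
  s_119 = 109;  s_120 = 98;  s_121 = 19;  s_122 = 139;  s_123 = 204;  s_124 = 115
  s_125 = 105;  s_126 = 138;  s_127 = 243;  s_128 = 175;  s_129 = 0;  s_130 = 211
  s_131 = 17;  s_132 = 146;  s_133 = 15;  s_134 = 199;  s_135 = 112;  s_136 = 51
  s_137 = 161;  s_138 = 102;  s_139 = 43;  s_140 = 59;  s_141 = 36;  s_142 = 47
  s_143 = 145;  s_144 = 130;  s_145 = 179;  s_146 = 255;  s_147 = 228;  s_148 = 95
  s_149 = 109;  s_150 = 78;  s_151 = 99;  s_152 = 255;  s_153 = 212;  s_154 = 43
  s_155 = 29;  s_156 = 134;  s_157 = 211;  s_158 = 247;  s_159 = 96;  s_160 = 167
  s_161 = 41;  s_162 = 162;  s_163 = 239;  s_164 = 175;  s_165 = 4;  s_166 = 127
  s_167 = 149;  s_168 = 74;  s_169 = 191;  s_170 = 3;  s_171 = 184;  s_172 = 111
  s_173 = 77;  s_174 = 242;  s_175 = 203;  s_176 = 75;  s_177 = 8;  s_178 = 95
  s_179 = 13;  s_180 = 70;  s_181 = 55;  s_182 = 111;  s_183 = 92;  s_184 = 11
  s_185 = 173;  s_186 = 66;  s_187 = 175;  s_188 = 67;  s_189 = 124;  s_190 = 107
  s_191 = 217;  s_192 = 46;  s_193 = 111;  s_194 = 115;  s_195 = 236;  s_196 = 103
  s_197 = 217;  s_198 = 230;  s_199 = 111;  s_200 = 59;  s_201 = 88;  s_202 = 243
  s_203 = 53;  s_204 = 66;  s_205 = 187;  s_206 = 67;  s_207 = 188;  s_208 = 123
  s_209 = 81;  s_210 = 106;  s_211 = 187;  s_212 = 135;  s_213 = 112;  s_214 = 59
  s_215 = 89;  s_216 = 178;  s_217 = 247;  s_218 = 191;  s_219 = 32;  s_220 = 251
  s_221 = 137;  s_222 = 134;  s_223 = 243;  s_224 = 83;  s_225 = 148;  s_226 = 151
  s_227 = 25;  s_228 = 98;  s_229 = 155;  s_230 = 247;  s_231 = 148;  s_232 = 103
  s_233 = 213;  s_234 = 110;  s_235 = 171;  s_236 = 23;  s_237 = 4;  s_238 = 211
  s_239 = 101;  s_240 = 166;  s_241 = 123;  s_242 = 111;  s_243 = 208;  s_244 = 175
  s_245 = 81;  s_246 = 66;  s_247 = 55;  s_248 = 135;  s_249 = 116;  s_250 = 39
  s_251 = 93;  s_252 = 234;  s_253 = 167;  s_254 = 123;  s_255 = 168;  s_256 = 247
  s_257 = 245;  s_258 = 210;  s_259 = 83;  s_260 = 99;  s_261 = 56;  s_262 = 199
  s_263 = 213;  s_264 = 38;  s_265 = 31;  s_266 = 39;  s_267 = 76;  s_268 = 147
  s_269 = 149;  s_270 = 226;  s_271 = 55;  s_272 = 91;  s_273 = 172;  s_274 = 19
  s_275 = 33;  s_276 = 14;  s_277 = 215;  s_278 = 43
s_279 = 193·43 + 98·215 + 218·14 + 62·33 + 67·19 = 156
s_280 = 193·156 + 98·43 + 218·215 + 62·14 + 67·33 = 47

47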